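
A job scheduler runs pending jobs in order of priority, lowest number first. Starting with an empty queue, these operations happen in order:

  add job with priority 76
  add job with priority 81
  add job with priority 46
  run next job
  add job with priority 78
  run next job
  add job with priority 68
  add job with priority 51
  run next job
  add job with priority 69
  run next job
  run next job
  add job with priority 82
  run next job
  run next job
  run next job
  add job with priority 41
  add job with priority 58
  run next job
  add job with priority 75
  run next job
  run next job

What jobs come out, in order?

46 → 76 → 51 → 68 → 69 → 78 → 81 → 82 → 41 → 58 → 75

insert 76 → {76}
insert 81 → {76, 81}
insert 46 → {46, 76, 81}
run next job → 46; now {76, 81}
insert 78 → {76, 78, 81}
run next job → 76; now {78, 81}
insert 68 → {68, 78, 81}
insert 51 → {51, 68, 78, 81}
run next job → 51; now {68, 78, 81}
insert 69 → {68, 69, 78, 81}
run next job → 68; now {69, 78, 81}
run next job → 69; now {78, 81}
insert 82 → {78, 81, 82}
run next job → 78; now {81, 82}
run next job → 81; now {82}
run next job → 82; now {}
insert 41 → {41}
insert 58 → {41, 58}
run next job → 41; now {58}
insert 75 → {58, 75}
run next job → 58; now {75}
run next job → 75; now {}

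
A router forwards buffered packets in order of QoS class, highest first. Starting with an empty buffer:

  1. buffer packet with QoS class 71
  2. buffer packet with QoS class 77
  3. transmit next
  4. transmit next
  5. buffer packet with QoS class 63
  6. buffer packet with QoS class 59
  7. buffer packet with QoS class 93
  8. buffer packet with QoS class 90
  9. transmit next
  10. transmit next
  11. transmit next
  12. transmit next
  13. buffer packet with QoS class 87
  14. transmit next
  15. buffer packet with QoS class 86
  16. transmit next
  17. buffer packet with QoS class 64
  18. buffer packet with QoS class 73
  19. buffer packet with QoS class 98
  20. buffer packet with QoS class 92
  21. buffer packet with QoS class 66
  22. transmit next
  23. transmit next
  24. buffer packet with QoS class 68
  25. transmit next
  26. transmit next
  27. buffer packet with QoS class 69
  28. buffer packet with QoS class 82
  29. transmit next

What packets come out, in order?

insert 71 → {71}
insert 77 → {77, 71}
transmit next → 77; now {71}
transmit next → 71; now {}
insert 63 → {63}
insert 59 → {63, 59}
insert 93 → {93, 63, 59}
insert 90 → {93, 90, 63, 59}
transmit next → 93; now {90, 63, 59}
transmit next → 90; now {63, 59}
transmit next → 63; now {59}
transmit next → 59; now {}
insert 87 → {87}
transmit next → 87; now {}
insert 86 → {86}
transmit next → 86; now {}
insert 64 → {64}
insert 73 → {73, 64}
insert 98 → {98, 73, 64}
insert 92 → {98, 92, 73, 64}
insert 66 → {98, 92, 73, 66, 64}
transmit next → 98; now {92, 73, 66, 64}
transmit next → 92; now {73, 66, 64}
insert 68 → {73, 68, 66, 64}
transmit next → 73; now {68, 66, 64}
transmit next → 68; now {66, 64}
insert 69 → {69, 66, 64}
insert 82 → {82, 69, 66, 64}
transmit next → 82; now {69, 66, 64}

77 → 71 → 93 → 90 → 63 → 59 → 87 → 86 → 98 → 92 → 73 → 68 → 82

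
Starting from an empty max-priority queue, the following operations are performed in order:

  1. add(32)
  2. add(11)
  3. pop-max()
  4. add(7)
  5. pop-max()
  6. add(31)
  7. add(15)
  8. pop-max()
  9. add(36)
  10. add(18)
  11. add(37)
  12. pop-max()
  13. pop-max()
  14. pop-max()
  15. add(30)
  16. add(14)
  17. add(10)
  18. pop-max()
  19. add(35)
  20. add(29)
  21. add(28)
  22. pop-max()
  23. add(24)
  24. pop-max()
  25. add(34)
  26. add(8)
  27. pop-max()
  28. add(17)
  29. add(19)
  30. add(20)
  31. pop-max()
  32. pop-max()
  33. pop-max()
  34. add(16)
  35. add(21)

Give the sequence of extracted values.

[32, 11, 31, 37, 36, 18, 30, 35, 29, 34, 28, 24, 20]

insert 32 → {32}
insert 11 → {32, 11}
pop-max → 32; now {11}
insert 7 → {11, 7}
pop-max → 11; now {7}
insert 31 → {31, 7}
insert 15 → {31, 15, 7}
pop-max → 31; now {15, 7}
insert 36 → {36, 15, 7}
insert 18 → {36, 18, 15, 7}
insert 37 → {37, 36, 18, 15, 7}
pop-max → 37; now {36, 18, 15, 7}
pop-max → 36; now {18, 15, 7}
pop-max → 18; now {15, 7}
insert 30 → {30, 15, 7}
insert 14 → {30, 15, 14, 7}
insert 10 → {30, 15, 14, 10, 7}
pop-max → 30; now {15, 14, 10, 7}
insert 35 → {35, 15, 14, 10, 7}
insert 29 → {35, 29, 15, 14, 10, 7}
insert 28 → {35, 29, 28, 15, 14, 10, 7}
pop-max → 35; now {29, 28, 15, 14, 10, 7}
insert 24 → {29, 28, 24, 15, 14, 10, 7}
pop-max → 29; now {28, 24, 15, 14, 10, 7}
insert 34 → {34, 28, 24, 15, 14, 10, 7}
insert 8 → {34, 28, 24, 15, 14, 10, 8, 7}
pop-max → 34; now {28, 24, 15, 14, 10, 8, 7}
insert 17 → {28, 24, 17, 15, 14, 10, 8, 7}
insert 19 → {28, 24, 19, 17, 15, 14, 10, 8, 7}
insert 20 → {28, 24, 20, 19, 17, 15, 14, 10, 8, 7}
pop-max → 28; now {24, 20, 19, 17, 15, 14, 10, 8, 7}
pop-max → 24; now {20, 19, 17, 15, 14, 10, 8, 7}
pop-max → 20; now {19, 17, 15, 14, 10, 8, 7}
insert 16 → {19, 17, 16, 15, 14, 10, 8, 7}
insert 21 → {21, 19, 17, 16, 15, 14, 10, 8, 7}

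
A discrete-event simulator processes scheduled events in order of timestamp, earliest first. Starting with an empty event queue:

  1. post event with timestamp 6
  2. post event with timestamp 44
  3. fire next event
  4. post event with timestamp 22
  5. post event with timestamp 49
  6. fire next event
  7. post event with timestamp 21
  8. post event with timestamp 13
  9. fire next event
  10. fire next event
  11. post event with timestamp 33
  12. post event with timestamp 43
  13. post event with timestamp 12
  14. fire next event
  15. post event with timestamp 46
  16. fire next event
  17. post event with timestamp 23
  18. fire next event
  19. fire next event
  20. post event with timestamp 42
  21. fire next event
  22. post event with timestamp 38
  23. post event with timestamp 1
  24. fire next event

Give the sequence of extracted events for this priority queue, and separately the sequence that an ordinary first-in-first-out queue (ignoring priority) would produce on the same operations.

priority queue: [6, 22, 13, 21, 12, 33, 23, 43, 42, 1]; FIFO queue: 6 → 44 → 22 → 49 → 21 → 13 → 33 → 43 → 12 → 46

insert 6 → {6}
insert 44 → {6, 44}
fire next event → 6; now {44}
insert 22 → {22, 44}
insert 49 → {22, 44, 49}
fire next event → 22; now {44, 49}
insert 21 → {21, 44, 49}
insert 13 → {13, 21, 44, 49}
fire next event → 13; now {21, 44, 49}
fire next event → 21; now {44, 49}
insert 33 → {33, 44, 49}
insert 43 → {33, 43, 44, 49}
insert 12 → {12, 33, 43, 44, 49}
fire next event → 12; now {33, 43, 44, 49}
insert 46 → {33, 43, 44, 46, 49}
fire next event → 33; now {43, 44, 46, 49}
insert 23 → {23, 43, 44, 46, 49}
fire next event → 23; now {43, 44, 46, 49}
fire next event → 43; now {44, 46, 49}
insert 42 → {42, 44, 46, 49}
fire next event → 42; now {44, 46, 49}
insert 38 → {38, 44, 46, 49}
insert 1 → {1, 38, 44, 46, 49}
fire next event → 1; now {38, 44, 46, 49}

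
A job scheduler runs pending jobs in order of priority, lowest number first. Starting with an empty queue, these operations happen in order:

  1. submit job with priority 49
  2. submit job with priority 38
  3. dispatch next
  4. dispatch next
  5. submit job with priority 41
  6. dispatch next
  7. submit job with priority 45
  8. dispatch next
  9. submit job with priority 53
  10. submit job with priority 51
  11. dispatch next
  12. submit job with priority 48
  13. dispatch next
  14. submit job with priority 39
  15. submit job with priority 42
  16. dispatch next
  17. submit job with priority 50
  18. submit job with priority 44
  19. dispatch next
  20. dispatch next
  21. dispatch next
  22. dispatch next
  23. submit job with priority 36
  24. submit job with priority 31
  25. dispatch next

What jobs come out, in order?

38 → 49 → 41 → 45 → 51 → 48 → 39 → 42 → 44 → 50 → 53 → 31

insert 49 → {49}
insert 38 → {38, 49}
dispatch next → 38; now {49}
dispatch next → 49; now {}
insert 41 → {41}
dispatch next → 41; now {}
insert 45 → {45}
dispatch next → 45; now {}
insert 53 → {53}
insert 51 → {51, 53}
dispatch next → 51; now {53}
insert 48 → {48, 53}
dispatch next → 48; now {53}
insert 39 → {39, 53}
insert 42 → {39, 42, 53}
dispatch next → 39; now {42, 53}
insert 50 → {42, 50, 53}
insert 44 → {42, 44, 50, 53}
dispatch next → 42; now {44, 50, 53}
dispatch next → 44; now {50, 53}
dispatch next → 50; now {53}
dispatch next → 53; now {}
insert 36 → {36}
insert 31 → {31, 36}
dispatch next → 31; now {36}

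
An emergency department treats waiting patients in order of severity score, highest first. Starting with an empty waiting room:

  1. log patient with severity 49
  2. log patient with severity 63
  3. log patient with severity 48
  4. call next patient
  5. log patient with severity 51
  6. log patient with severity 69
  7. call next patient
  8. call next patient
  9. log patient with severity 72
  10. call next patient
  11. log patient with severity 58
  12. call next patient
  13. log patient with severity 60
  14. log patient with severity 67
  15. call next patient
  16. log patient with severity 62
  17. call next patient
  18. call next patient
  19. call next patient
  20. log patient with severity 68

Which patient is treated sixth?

67

insert 49 → {49}
insert 63 → {63, 49}
insert 48 → {63, 49, 48}
call next patient → 63; now {49, 48}
insert 51 → {51, 49, 48}
insert 69 → {69, 51, 49, 48}
call next patient → 69; now {51, 49, 48}
call next patient → 51; now {49, 48}
insert 72 → {72, 49, 48}
call next patient → 72; now {49, 48}
insert 58 → {58, 49, 48}
call next patient → 58; now {49, 48}
insert 60 → {60, 49, 48}
insert 67 → {67, 60, 49, 48}
call next patient → 67; now {60, 49, 48}
insert 62 → {62, 60, 49, 48}
call next patient → 62; now {60, 49, 48}
call next patient → 60; now {49, 48}
call next patient → 49; now {48}
insert 68 → {68, 48}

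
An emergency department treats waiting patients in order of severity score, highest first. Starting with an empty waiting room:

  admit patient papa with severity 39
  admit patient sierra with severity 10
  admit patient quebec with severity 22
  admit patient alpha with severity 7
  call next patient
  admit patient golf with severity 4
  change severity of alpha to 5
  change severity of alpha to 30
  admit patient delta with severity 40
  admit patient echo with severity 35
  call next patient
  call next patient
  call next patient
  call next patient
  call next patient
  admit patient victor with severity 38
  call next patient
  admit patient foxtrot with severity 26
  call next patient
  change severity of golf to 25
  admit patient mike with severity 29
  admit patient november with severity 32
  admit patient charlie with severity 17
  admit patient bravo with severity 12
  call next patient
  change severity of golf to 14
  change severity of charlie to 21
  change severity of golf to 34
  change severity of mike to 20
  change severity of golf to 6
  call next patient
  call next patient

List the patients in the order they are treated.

[papa, delta, echo, alpha, quebec, sierra, victor, foxtrot, november, charlie, mike]

add papa (severity 39) → {papa:39}
add sierra (severity 10) → {papa:39, sierra:10}
add quebec (severity 22) → {papa:39, quebec:22, sierra:10}
add alpha (severity 7) → {papa:39, quebec:22, sierra:10, alpha:7}
call next patient → papa; now {quebec:22, sierra:10, alpha:7}
add golf (severity 4) → {quebec:22, sierra:10, alpha:7, golf:4}
update alpha to severity 5 → {quebec:22, sierra:10, alpha:5, golf:4}
update alpha to severity 30 → {alpha:30, quebec:22, sierra:10, golf:4}
add delta (severity 40) → {delta:40, alpha:30, quebec:22, sierra:10, golf:4}
add echo (severity 35) → {delta:40, echo:35, alpha:30, quebec:22, sierra:10, golf:4}
call next patient → delta; now {echo:35, alpha:30, quebec:22, sierra:10, golf:4}
call next patient → echo; now {alpha:30, quebec:22, sierra:10, golf:4}
call next patient → alpha; now {quebec:22, sierra:10, golf:4}
call next patient → quebec; now {sierra:10, golf:4}
call next patient → sierra; now {golf:4}
add victor (severity 38) → {victor:38, golf:4}
call next patient → victor; now {golf:4}
add foxtrot (severity 26) → {foxtrot:26, golf:4}
call next patient → foxtrot; now {golf:4}
update golf to severity 25 → {golf:25}
add mike (severity 29) → {mike:29, golf:25}
add november (severity 32) → {november:32, mike:29, golf:25}
add charlie (severity 17) → {november:32, mike:29, golf:25, charlie:17}
add bravo (severity 12) → {november:32, mike:29, golf:25, charlie:17, bravo:12}
call next patient → november; now {mike:29, golf:25, charlie:17, bravo:12}
update golf to severity 14 → {mike:29, charlie:17, golf:14, bravo:12}
update charlie to severity 21 → {mike:29, charlie:21, golf:14, bravo:12}
update golf to severity 34 → {golf:34, mike:29, charlie:21, bravo:12}
update mike to severity 20 → {golf:34, charlie:21, mike:20, bravo:12}
update golf to severity 6 → {charlie:21, mike:20, bravo:12, golf:6}
call next patient → charlie; now {mike:20, bravo:12, golf:6}
call next patient → mike; now {bravo:12, golf:6}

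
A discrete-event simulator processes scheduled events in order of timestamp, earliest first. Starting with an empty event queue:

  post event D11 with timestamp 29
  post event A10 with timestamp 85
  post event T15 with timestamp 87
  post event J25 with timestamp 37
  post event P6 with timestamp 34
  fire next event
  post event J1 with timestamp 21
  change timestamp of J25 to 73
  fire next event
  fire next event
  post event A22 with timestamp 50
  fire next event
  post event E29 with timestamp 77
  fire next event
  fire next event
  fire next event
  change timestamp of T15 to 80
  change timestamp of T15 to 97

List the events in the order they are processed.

add D11 (timestamp 29) → {D11:29}
add A10 (timestamp 85) → {D11:29, A10:85}
add T15 (timestamp 87) → {D11:29, A10:85, T15:87}
add J25 (timestamp 37) → {D11:29, J25:37, A10:85, T15:87}
add P6 (timestamp 34) → {D11:29, P6:34, J25:37, A10:85, T15:87}
fire next event → D11; now {P6:34, J25:37, A10:85, T15:87}
add J1 (timestamp 21) → {J1:21, P6:34, J25:37, A10:85, T15:87}
update J25 to timestamp 73 → {J1:21, P6:34, J25:73, A10:85, T15:87}
fire next event → J1; now {P6:34, J25:73, A10:85, T15:87}
fire next event → P6; now {J25:73, A10:85, T15:87}
add A22 (timestamp 50) → {A22:50, J25:73, A10:85, T15:87}
fire next event → A22; now {J25:73, A10:85, T15:87}
add E29 (timestamp 77) → {J25:73, E29:77, A10:85, T15:87}
fire next event → J25; now {E29:77, A10:85, T15:87}
fire next event → E29; now {A10:85, T15:87}
fire next event → A10; now {T15:87}
update T15 to timestamp 80 → {T15:80}
update T15 to timestamp 97 → {T15:97}

D11, J1, P6, A22, J25, E29, A10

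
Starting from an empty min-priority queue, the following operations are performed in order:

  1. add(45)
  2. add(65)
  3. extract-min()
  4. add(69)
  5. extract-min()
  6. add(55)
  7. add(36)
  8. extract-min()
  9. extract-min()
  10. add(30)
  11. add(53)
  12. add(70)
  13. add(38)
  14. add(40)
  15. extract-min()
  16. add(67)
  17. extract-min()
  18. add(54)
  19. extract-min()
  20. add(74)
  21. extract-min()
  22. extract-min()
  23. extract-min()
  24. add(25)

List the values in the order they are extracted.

insert 45 → {45}
insert 65 → {45, 65}
extract-min → 45; now {65}
insert 69 → {65, 69}
extract-min → 65; now {69}
insert 55 → {55, 69}
insert 36 → {36, 55, 69}
extract-min → 36; now {55, 69}
extract-min → 55; now {69}
insert 30 → {30, 69}
insert 53 → {30, 53, 69}
insert 70 → {30, 53, 69, 70}
insert 38 → {30, 38, 53, 69, 70}
insert 40 → {30, 38, 40, 53, 69, 70}
extract-min → 30; now {38, 40, 53, 69, 70}
insert 67 → {38, 40, 53, 67, 69, 70}
extract-min → 38; now {40, 53, 67, 69, 70}
insert 54 → {40, 53, 54, 67, 69, 70}
extract-min → 40; now {53, 54, 67, 69, 70}
insert 74 → {53, 54, 67, 69, 70, 74}
extract-min → 53; now {54, 67, 69, 70, 74}
extract-min → 54; now {67, 69, 70, 74}
extract-min → 67; now {69, 70, 74}
insert 25 → {25, 69, 70, 74}

45 → 65 → 36 → 55 → 30 → 38 → 40 → 53 → 54 → 67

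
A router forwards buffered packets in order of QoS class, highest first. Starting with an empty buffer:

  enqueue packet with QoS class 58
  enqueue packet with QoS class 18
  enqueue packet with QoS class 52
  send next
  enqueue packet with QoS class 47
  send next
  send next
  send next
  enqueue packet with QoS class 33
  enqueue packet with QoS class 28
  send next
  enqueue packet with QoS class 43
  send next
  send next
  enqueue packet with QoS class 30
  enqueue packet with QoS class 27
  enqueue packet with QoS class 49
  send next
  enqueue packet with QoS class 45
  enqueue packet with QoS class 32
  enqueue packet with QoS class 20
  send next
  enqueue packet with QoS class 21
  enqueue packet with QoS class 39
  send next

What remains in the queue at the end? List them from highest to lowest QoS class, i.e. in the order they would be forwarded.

32 → 30 → 27 → 21 → 20

insert 58 → {58}
insert 18 → {58, 18}
insert 52 → {58, 52, 18}
send next → 58; now {52, 18}
insert 47 → {52, 47, 18}
send next → 52; now {47, 18}
send next → 47; now {18}
send next → 18; now {}
insert 33 → {33}
insert 28 → {33, 28}
send next → 33; now {28}
insert 43 → {43, 28}
send next → 43; now {28}
send next → 28; now {}
insert 30 → {30}
insert 27 → {30, 27}
insert 49 → {49, 30, 27}
send next → 49; now {30, 27}
insert 45 → {45, 30, 27}
insert 32 → {45, 32, 30, 27}
insert 20 → {45, 32, 30, 27, 20}
send next → 45; now {32, 30, 27, 20}
insert 21 → {32, 30, 27, 21, 20}
insert 39 → {39, 32, 30, 27, 21, 20}
send next → 39; now {32, 30, 27, 21, 20}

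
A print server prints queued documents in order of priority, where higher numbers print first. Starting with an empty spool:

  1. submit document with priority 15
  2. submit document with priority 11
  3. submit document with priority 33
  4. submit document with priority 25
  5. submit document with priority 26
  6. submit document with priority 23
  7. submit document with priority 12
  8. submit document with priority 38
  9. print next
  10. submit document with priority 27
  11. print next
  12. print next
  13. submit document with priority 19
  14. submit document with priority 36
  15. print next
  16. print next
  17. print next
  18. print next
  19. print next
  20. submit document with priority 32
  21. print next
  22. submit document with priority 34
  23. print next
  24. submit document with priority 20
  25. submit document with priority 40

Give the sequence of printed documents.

insert 15 → {15}
insert 11 → {15, 11}
insert 33 → {33, 15, 11}
insert 25 → {33, 25, 15, 11}
insert 26 → {33, 26, 25, 15, 11}
insert 23 → {33, 26, 25, 23, 15, 11}
insert 12 → {33, 26, 25, 23, 15, 12, 11}
insert 38 → {38, 33, 26, 25, 23, 15, 12, 11}
print next → 38; now {33, 26, 25, 23, 15, 12, 11}
insert 27 → {33, 27, 26, 25, 23, 15, 12, 11}
print next → 33; now {27, 26, 25, 23, 15, 12, 11}
print next → 27; now {26, 25, 23, 15, 12, 11}
insert 19 → {26, 25, 23, 19, 15, 12, 11}
insert 36 → {36, 26, 25, 23, 19, 15, 12, 11}
print next → 36; now {26, 25, 23, 19, 15, 12, 11}
print next → 26; now {25, 23, 19, 15, 12, 11}
print next → 25; now {23, 19, 15, 12, 11}
print next → 23; now {19, 15, 12, 11}
print next → 19; now {15, 12, 11}
insert 32 → {32, 15, 12, 11}
print next → 32; now {15, 12, 11}
insert 34 → {34, 15, 12, 11}
print next → 34; now {15, 12, 11}
insert 20 → {20, 15, 12, 11}
insert 40 → {40, 20, 15, 12, 11}

38, 33, 27, 36, 26, 25, 23, 19, 32, 34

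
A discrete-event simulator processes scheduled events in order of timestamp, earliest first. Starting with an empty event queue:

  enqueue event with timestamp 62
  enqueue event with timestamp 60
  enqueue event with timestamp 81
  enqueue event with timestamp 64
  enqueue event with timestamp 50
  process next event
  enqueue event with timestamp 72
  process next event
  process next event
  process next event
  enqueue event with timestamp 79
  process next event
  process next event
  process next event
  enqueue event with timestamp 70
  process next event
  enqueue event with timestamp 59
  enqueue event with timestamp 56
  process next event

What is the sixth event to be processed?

insert 62 → {62}
insert 60 → {60, 62}
insert 81 → {60, 62, 81}
insert 64 → {60, 62, 64, 81}
insert 50 → {50, 60, 62, 64, 81}
process next event → 50; now {60, 62, 64, 81}
insert 72 → {60, 62, 64, 72, 81}
process next event → 60; now {62, 64, 72, 81}
process next event → 62; now {64, 72, 81}
process next event → 64; now {72, 81}
insert 79 → {72, 79, 81}
process next event → 72; now {79, 81}
process next event → 79; now {81}
process next event → 81; now {}
insert 70 → {70}
process next event → 70; now {}
insert 59 → {59}
insert 56 → {56, 59}
process next event → 56; now {59}

79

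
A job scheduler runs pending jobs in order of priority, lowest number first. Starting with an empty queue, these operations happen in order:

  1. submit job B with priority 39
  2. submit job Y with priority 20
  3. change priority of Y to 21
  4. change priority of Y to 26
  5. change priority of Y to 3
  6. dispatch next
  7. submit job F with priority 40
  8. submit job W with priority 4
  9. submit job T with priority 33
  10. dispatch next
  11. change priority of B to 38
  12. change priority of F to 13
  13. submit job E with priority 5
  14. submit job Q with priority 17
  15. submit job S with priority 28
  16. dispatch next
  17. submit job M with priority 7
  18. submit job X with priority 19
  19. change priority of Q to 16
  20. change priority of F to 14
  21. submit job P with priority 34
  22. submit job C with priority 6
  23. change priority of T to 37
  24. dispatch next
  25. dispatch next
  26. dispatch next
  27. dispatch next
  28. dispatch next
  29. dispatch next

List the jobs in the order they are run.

Y, W, E, C, M, F, Q, X, S

add B (priority 39) → {B:39}
add Y (priority 20) → {Y:20, B:39}
update Y to priority 21 → {Y:21, B:39}
update Y to priority 26 → {Y:26, B:39}
update Y to priority 3 → {Y:3, B:39}
dispatch next → Y; now {B:39}
add F (priority 40) → {B:39, F:40}
add W (priority 4) → {W:4, B:39, F:40}
add T (priority 33) → {W:4, T:33, B:39, F:40}
dispatch next → W; now {T:33, B:39, F:40}
update B to priority 38 → {T:33, B:38, F:40}
update F to priority 13 → {F:13, T:33, B:38}
add E (priority 5) → {E:5, F:13, T:33, B:38}
add Q (priority 17) → {E:5, F:13, Q:17, T:33, B:38}
add S (priority 28) → {E:5, F:13, Q:17, S:28, T:33, B:38}
dispatch next → E; now {F:13, Q:17, S:28, T:33, B:38}
add M (priority 7) → {M:7, F:13, Q:17, S:28, T:33, B:38}
add X (priority 19) → {M:7, F:13, Q:17, X:19, S:28, T:33, B:38}
update Q to priority 16 → {M:7, F:13, Q:16, X:19, S:28, T:33, B:38}
update F to priority 14 → {M:7, F:14, Q:16, X:19, S:28, T:33, B:38}
add P (priority 34) → {M:7, F:14, Q:16, X:19, S:28, T:33, P:34, B:38}
add C (priority 6) → {C:6, M:7, F:14, Q:16, X:19, S:28, T:33, P:34, B:38}
update T to priority 37 → {C:6, M:7, F:14, Q:16, X:19, S:28, P:34, T:37, B:38}
dispatch next → C; now {M:7, F:14, Q:16, X:19, S:28, P:34, T:37, B:38}
dispatch next → M; now {F:14, Q:16, X:19, S:28, P:34, T:37, B:38}
dispatch next → F; now {Q:16, X:19, S:28, P:34, T:37, B:38}
dispatch next → Q; now {X:19, S:28, P:34, T:37, B:38}
dispatch next → X; now {S:28, P:34, T:37, B:38}
dispatch next → S; now {P:34, T:37, B:38}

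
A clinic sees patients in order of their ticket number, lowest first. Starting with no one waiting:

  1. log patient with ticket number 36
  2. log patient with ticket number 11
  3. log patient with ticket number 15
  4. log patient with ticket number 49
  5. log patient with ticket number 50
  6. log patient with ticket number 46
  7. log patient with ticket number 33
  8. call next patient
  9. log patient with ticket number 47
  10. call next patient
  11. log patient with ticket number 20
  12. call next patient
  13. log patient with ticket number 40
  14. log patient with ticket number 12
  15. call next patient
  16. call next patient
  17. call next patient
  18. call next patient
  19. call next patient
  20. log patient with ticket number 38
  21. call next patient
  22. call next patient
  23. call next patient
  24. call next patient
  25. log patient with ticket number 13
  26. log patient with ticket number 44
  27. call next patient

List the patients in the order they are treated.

11 → 15 → 20 → 12 → 33 → 36 → 40 → 46 → 38 → 47 → 49 → 50 → 13

insert 36 → {36}
insert 11 → {11, 36}
insert 15 → {11, 15, 36}
insert 49 → {11, 15, 36, 49}
insert 50 → {11, 15, 36, 49, 50}
insert 46 → {11, 15, 36, 46, 49, 50}
insert 33 → {11, 15, 33, 36, 46, 49, 50}
call next patient → 11; now {15, 33, 36, 46, 49, 50}
insert 47 → {15, 33, 36, 46, 47, 49, 50}
call next patient → 15; now {33, 36, 46, 47, 49, 50}
insert 20 → {20, 33, 36, 46, 47, 49, 50}
call next patient → 20; now {33, 36, 46, 47, 49, 50}
insert 40 → {33, 36, 40, 46, 47, 49, 50}
insert 12 → {12, 33, 36, 40, 46, 47, 49, 50}
call next patient → 12; now {33, 36, 40, 46, 47, 49, 50}
call next patient → 33; now {36, 40, 46, 47, 49, 50}
call next patient → 36; now {40, 46, 47, 49, 50}
call next patient → 40; now {46, 47, 49, 50}
call next patient → 46; now {47, 49, 50}
insert 38 → {38, 47, 49, 50}
call next patient → 38; now {47, 49, 50}
call next patient → 47; now {49, 50}
call next patient → 49; now {50}
call next patient → 50; now {}
insert 13 → {13}
insert 44 → {13, 44}
call next patient → 13; now {44}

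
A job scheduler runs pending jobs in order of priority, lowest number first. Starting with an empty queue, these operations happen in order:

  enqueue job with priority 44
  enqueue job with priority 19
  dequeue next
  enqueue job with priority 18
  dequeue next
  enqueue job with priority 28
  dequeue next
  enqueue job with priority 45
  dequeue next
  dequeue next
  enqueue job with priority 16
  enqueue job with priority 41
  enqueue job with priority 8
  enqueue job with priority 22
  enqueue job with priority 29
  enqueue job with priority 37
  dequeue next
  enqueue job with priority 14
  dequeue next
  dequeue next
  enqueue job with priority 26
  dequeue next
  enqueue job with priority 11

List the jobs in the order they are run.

insert 44 → {44}
insert 19 → {19, 44}
dequeue next → 19; now {44}
insert 18 → {18, 44}
dequeue next → 18; now {44}
insert 28 → {28, 44}
dequeue next → 28; now {44}
insert 45 → {44, 45}
dequeue next → 44; now {45}
dequeue next → 45; now {}
insert 16 → {16}
insert 41 → {16, 41}
insert 8 → {8, 16, 41}
insert 22 → {8, 16, 22, 41}
insert 29 → {8, 16, 22, 29, 41}
insert 37 → {8, 16, 22, 29, 37, 41}
dequeue next → 8; now {16, 22, 29, 37, 41}
insert 14 → {14, 16, 22, 29, 37, 41}
dequeue next → 14; now {16, 22, 29, 37, 41}
dequeue next → 16; now {22, 29, 37, 41}
insert 26 → {22, 26, 29, 37, 41}
dequeue next → 22; now {26, 29, 37, 41}
insert 11 → {11, 26, 29, 37, 41}

[19, 18, 28, 44, 45, 8, 14, 16, 22]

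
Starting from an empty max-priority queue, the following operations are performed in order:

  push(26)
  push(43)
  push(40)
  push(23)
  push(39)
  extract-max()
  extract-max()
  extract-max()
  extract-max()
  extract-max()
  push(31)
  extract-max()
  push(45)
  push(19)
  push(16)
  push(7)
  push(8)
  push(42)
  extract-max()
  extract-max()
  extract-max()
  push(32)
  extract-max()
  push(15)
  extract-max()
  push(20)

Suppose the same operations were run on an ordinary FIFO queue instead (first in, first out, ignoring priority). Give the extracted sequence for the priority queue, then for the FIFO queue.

priority queue: 43 → 40 → 39 → 26 → 23 → 31 → 45 → 42 → 19 → 32 → 16; FIFO queue: [26, 43, 40, 23, 39, 31, 45, 19, 16, 7, 8]

insert 26 → {26}
insert 43 → {43, 26}
insert 40 → {43, 40, 26}
insert 23 → {43, 40, 26, 23}
insert 39 → {43, 40, 39, 26, 23}
extract-max → 43; now {40, 39, 26, 23}
extract-max → 40; now {39, 26, 23}
extract-max → 39; now {26, 23}
extract-max → 26; now {23}
extract-max → 23; now {}
insert 31 → {31}
extract-max → 31; now {}
insert 45 → {45}
insert 19 → {45, 19}
insert 16 → {45, 19, 16}
insert 7 → {45, 19, 16, 7}
insert 8 → {45, 19, 16, 8, 7}
insert 42 → {45, 42, 19, 16, 8, 7}
extract-max → 45; now {42, 19, 16, 8, 7}
extract-max → 42; now {19, 16, 8, 7}
extract-max → 19; now {16, 8, 7}
insert 32 → {32, 16, 8, 7}
extract-max → 32; now {16, 8, 7}
insert 15 → {16, 15, 8, 7}
extract-max → 16; now {15, 8, 7}
insert 20 → {20, 15, 8, 7}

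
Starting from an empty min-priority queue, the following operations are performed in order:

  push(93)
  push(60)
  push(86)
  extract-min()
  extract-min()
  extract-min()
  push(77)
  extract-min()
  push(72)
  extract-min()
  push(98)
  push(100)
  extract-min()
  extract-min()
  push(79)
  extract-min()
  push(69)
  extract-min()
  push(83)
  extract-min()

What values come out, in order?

60, 86, 93, 77, 72, 98, 100, 79, 69, 83

insert 93 → {93}
insert 60 → {60, 93}
insert 86 → {60, 86, 93}
extract-min → 60; now {86, 93}
extract-min → 86; now {93}
extract-min → 93; now {}
insert 77 → {77}
extract-min → 77; now {}
insert 72 → {72}
extract-min → 72; now {}
insert 98 → {98}
insert 100 → {98, 100}
extract-min → 98; now {100}
extract-min → 100; now {}
insert 79 → {79}
extract-min → 79; now {}
insert 69 → {69}
extract-min → 69; now {}
insert 83 → {83}
extract-min → 83; now {}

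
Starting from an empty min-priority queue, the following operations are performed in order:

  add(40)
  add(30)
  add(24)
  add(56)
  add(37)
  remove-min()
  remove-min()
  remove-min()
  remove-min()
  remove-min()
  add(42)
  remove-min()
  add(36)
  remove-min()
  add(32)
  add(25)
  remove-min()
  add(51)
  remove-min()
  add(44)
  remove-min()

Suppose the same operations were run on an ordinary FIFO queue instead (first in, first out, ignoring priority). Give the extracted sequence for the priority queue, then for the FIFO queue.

insert 40 → {40}
insert 30 → {30, 40}
insert 24 → {24, 30, 40}
insert 56 → {24, 30, 40, 56}
insert 37 → {24, 30, 37, 40, 56}
remove-min → 24; now {30, 37, 40, 56}
remove-min → 30; now {37, 40, 56}
remove-min → 37; now {40, 56}
remove-min → 40; now {56}
remove-min → 56; now {}
insert 42 → {42}
remove-min → 42; now {}
insert 36 → {36}
remove-min → 36; now {}
insert 32 → {32}
insert 25 → {25, 32}
remove-min → 25; now {32}
insert 51 → {32, 51}
remove-min → 32; now {51}
insert 44 → {44, 51}
remove-min → 44; now {51}

priority queue: 24, 30, 37, 40, 56, 42, 36, 25, 32, 44; FIFO queue: 40 → 30 → 24 → 56 → 37 → 42 → 36 → 32 → 25 → 51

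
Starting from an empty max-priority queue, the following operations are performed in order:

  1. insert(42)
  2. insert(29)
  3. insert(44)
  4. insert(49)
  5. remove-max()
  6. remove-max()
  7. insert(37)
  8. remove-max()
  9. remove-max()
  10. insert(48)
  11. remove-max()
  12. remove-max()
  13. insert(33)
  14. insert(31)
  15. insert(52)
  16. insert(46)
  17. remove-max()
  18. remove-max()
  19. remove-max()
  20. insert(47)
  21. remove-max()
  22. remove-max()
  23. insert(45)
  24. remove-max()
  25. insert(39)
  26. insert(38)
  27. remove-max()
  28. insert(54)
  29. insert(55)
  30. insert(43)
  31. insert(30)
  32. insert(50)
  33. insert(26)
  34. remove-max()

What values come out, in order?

[49, 44, 42, 37, 48, 29, 52, 46, 33, 47, 31, 45, 39, 55]

insert 42 → {42}
insert 29 → {42, 29}
insert 44 → {44, 42, 29}
insert 49 → {49, 44, 42, 29}
remove-max → 49; now {44, 42, 29}
remove-max → 44; now {42, 29}
insert 37 → {42, 37, 29}
remove-max → 42; now {37, 29}
remove-max → 37; now {29}
insert 48 → {48, 29}
remove-max → 48; now {29}
remove-max → 29; now {}
insert 33 → {33}
insert 31 → {33, 31}
insert 52 → {52, 33, 31}
insert 46 → {52, 46, 33, 31}
remove-max → 52; now {46, 33, 31}
remove-max → 46; now {33, 31}
remove-max → 33; now {31}
insert 47 → {47, 31}
remove-max → 47; now {31}
remove-max → 31; now {}
insert 45 → {45}
remove-max → 45; now {}
insert 39 → {39}
insert 38 → {39, 38}
remove-max → 39; now {38}
insert 54 → {54, 38}
insert 55 → {55, 54, 38}
insert 43 → {55, 54, 43, 38}
insert 30 → {55, 54, 43, 38, 30}
insert 50 → {55, 54, 50, 43, 38, 30}
insert 26 → {55, 54, 50, 43, 38, 30, 26}
remove-max → 55; now {54, 50, 43, 38, 30, 26}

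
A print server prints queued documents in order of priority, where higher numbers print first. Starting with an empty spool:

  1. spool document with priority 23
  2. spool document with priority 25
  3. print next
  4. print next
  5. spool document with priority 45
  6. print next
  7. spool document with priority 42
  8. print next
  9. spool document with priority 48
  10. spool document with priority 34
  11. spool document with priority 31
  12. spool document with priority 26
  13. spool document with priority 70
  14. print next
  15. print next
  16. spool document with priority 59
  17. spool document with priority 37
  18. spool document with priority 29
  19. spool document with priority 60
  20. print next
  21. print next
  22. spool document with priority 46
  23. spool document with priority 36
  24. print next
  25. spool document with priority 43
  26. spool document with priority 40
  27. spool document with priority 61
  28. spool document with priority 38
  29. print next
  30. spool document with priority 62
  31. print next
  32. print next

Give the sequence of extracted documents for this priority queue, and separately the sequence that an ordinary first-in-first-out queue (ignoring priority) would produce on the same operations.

insert 23 → {23}
insert 25 → {25, 23}
print next → 25; now {23}
print next → 23; now {}
insert 45 → {45}
print next → 45; now {}
insert 42 → {42}
print next → 42; now {}
insert 48 → {48}
insert 34 → {48, 34}
insert 31 → {48, 34, 31}
insert 26 → {48, 34, 31, 26}
insert 70 → {70, 48, 34, 31, 26}
print next → 70; now {48, 34, 31, 26}
print next → 48; now {34, 31, 26}
insert 59 → {59, 34, 31, 26}
insert 37 → {59, 37, 34, 31, 26}
insert 29 → {59, 37, 34, 31, 29, 26}
insert 60 → {60, 59, 37, 34, 31, 29, 26}
print next → 60; now {59, 37, 34, 31, 29, 26}
print next → 59; now {37, 34, 31, 29, 26}
insert 46 → {46, 37, 34, 31, 29, 26}
insert 36 → {46, 37, 36, 34, 31, 29, 26}
print next → 46; now {37, 36, 34, 31, 29, 26}
insert 43 → {43, 37, 36, 34, 31, 29, 26}
insert 40 → {43, 40, 37, 36, 34, 31, 29, 26}
insert 61 → {61, 43, 40, 37, 36, 34, 31, 29, 26}
insert 38 → {61, 43, 40, 38, 37, 36, 34, 31, 29, 26}
print next → 61; now {43, 40, 38, 37, 36, 34, 31, 29, 26}
insert 62 → {62, 43, 40, 38, 37, 36, 34, 31, 29, 26}
print next → 62; now {43, 40, 38, 37, 36, 34, 31, 29, 26}
print next → 43; now {40, 38, 37, 36, 34, 31, 29, 26}

priority queue: 25, 23, 45, 42, 70, 48, 60, 59, 46, 61, 62, 43; FIFO queue: 23 → 25 → 45 → 42 → 48 → 34 → 31 → 26 → 70 → 59 → 37 → 29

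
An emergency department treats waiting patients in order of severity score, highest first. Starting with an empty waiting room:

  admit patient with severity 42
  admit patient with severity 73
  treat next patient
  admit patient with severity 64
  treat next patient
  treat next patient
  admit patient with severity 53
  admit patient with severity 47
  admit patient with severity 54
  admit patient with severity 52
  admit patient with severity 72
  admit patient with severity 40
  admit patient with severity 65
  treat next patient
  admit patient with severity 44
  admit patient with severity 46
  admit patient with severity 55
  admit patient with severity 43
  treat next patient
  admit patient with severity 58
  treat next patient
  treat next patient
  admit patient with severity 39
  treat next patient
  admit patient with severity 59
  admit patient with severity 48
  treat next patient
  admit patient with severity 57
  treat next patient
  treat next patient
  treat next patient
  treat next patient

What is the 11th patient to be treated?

insert 42 → {42}
insert 73 → {73, 42}
treat next patient → 73; now {42}
insert 64 → {64, 42}
treat next patient → 64; now {42}
treat next patient → 42; now {}
insert 53 → {53}
insert 47 → {53, 47}
insert 54 → {54, 53, 47}
insert 52 → {54, 53, 52, 47}
insert 72 → {72, 54, 53, 52, 47}
insert 40 → {72, 54, 53, 52, 47, 40}
insert 65 → {72, 65, 54, 53, 52, 47, 40}
treat next patient → 72; now {65, 54, 53, 52, 47, 40}
insert 44 → {65, 54, 53, 52, 47, 44, 40}
insert 46 → {65, 54, 53, 52, 47, 46, 44, 40}
insert 55 → {65, 55, 54, 53, 52, 47, 46, 44, 40}
insert 43 → {65, 55, 54, 53, 52, 47, 46, 44, 43, 40}
treat next patient → 65; now {55, 54, 53, 52, 47, 46, 44, 43, 40}
insert 58 → {58, 55, 54, 53, 52, 47, 46, 44, 43, 40}
treat next patient → 58; now {55, 54, 53, 52, 47, 46, 44, 43, 40}
treat next patient → 55; now {54, 53, 52, 47, 46, 44, 43, 40}
insert 39 → {54, 53, 52, 47, 46, 44, 43, 40, 39}
treat next patient → 54; now {53, 52, 47, 46, 44, 43, 40, 39}
insert 59 → {59, 53, 52, 47, 46, 44, 43, 40, 39}
insert 48 → {59, 53, 52, 48, 47, 46, 44, 43, 40, 39}
treat next patient → 59; now {53, 52, 48, 47, 46, 44, 43, 40, 39}
insert 57 → {57, 53, 52, 48, 47, 46, 44, 43, 40, 39}
treat next patient → 57; now {53, 52, 48, 47, 46, 44, 43, 40, 39}
treat next patient → 53; now {52, 48, 47, 46, 44, 43, 40, 39}
treat next patient → 52; now {48, 47, 46, 44, 43, 40, 39}
treat next patient → 48; now {47, 46, 44, 43, 40, 39}

53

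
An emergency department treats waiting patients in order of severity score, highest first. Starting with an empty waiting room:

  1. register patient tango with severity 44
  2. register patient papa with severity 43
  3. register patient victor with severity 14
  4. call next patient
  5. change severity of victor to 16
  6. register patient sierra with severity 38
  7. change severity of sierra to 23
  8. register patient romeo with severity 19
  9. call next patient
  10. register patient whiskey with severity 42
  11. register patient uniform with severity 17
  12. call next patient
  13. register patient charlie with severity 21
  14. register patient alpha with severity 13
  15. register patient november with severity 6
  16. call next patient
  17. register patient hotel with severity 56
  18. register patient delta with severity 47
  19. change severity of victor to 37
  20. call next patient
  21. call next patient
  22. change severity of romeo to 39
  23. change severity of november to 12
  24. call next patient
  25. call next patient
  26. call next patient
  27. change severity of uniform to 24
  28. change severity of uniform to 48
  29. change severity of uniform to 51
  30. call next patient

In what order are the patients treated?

add tango (severity 44) → {tango:44}
add papa (severity 43) → {tango:44, papa:43}
add victor (severity 14) → {tango:44, papa:43, victor:14}
call next patient → tango; now {papa:43, victor:14}
update victor to severity 16 → {papa:43, victor:16}
add sierra (severity 38) → {papa:43, sierra:38, victor:16}
update sierra to severity 23 → {papa:43, sierra:23, victor:16}
add romeo (severity 19) → {papa:43, sierra:23, romeo:19, victor:16}
call next patient → papa; now {sierra:23, romeo:19, victor:16}
add whiskey (severity 42) → {whiskey:42, sierra:23, romeo:19, victor:16}
add uniform (severity 17) → {whiskey:42, sierra:23, romeo:19, uniform:17, victor:16}
call next patient → whiskey; now {sierra:23, romeo:19, uniform:17, victor:16}
add charlie (severity 21) → {sierra:23, charlie:21, romeo:19, uniform:17, victor:16}
add alpha (severity 13) → {sierra:23, charlie:21, romeo:19, uniform:17, victor:16, alpha:13}
add november (severity 6) → {sierra:23, charlie:21, romeo:19, uniform:17, victor:16, alpha:13, november:6}
call next patient → sierra; now {charlie:21, romeo:19, uniform:17, victor:16, alpha:13, november:6}
add hotel (severity 56) → {hotel:56, charlie:21, romeo:19, uniform:17, victor:16, alpha:13, november:6}
add delta (severity 47) → {hotel:56, delta:47, charlie:21, romeo:19, uniform:17, victor:16, alpha:13, november:6}
update victor to severity 37 → {hotel:56, delta:47, victor:37, charlie:21, romeo:19, uniform:17, alpha:13, november:6}
call next patient → hotel; now {delta:47, victor:37, charlie:21, romeo:19, uniform:17, alpha:13, november:6}
call next patient → delta; now {victor:37, charlie:21, romeo:19, uniform:17, alpha:13, november:6}
update romeo to severity 39 → {romeo:39, victor:37, charlie:21, uniform:17, alpha:13, november:6}
update november to severity 12 → {romeo:39, victor:37, charlie:21, uniform:17, alpha:13, november:12}
call next patient → romeo; now {victor:37, charlie:21, uniform:17, alpha:13, november:12}
call next patient → victor; now {charlie:21, uniform:17, alpha:13, november:12}
call next patient → charlie; now {uniform:17, alpha:13, november:12}
update uniform to severity 24 → {uniform:24, alpha:13, november:12}
update uniform to severity 48 → {uniform:48, alpha:13, november:12}
update uniform to severity 51 → {uniform:51, alpha:13, november:12}
call next patient → uniform; now {alpha:13, november:12}

[tango, papa, whiskey, sierra, hotel, delta, romeo, victor, charlie, uniform]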